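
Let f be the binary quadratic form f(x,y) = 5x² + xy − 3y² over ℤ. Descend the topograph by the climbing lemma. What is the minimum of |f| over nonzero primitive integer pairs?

descent: ρ → (-3,5,3)  [lands on river]
river: ρ → (3,7,-1)
river: ρ → (-1,7,3)
river: ρ → (3,5,-3)
river: ρ → (-3,7,1)
river: ρ → (1,7,-3)
closes: descent 1, river 6
min |a| on river = 1

1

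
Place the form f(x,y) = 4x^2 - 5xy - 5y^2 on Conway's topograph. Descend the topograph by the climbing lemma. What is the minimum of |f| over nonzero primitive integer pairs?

descent: ρ → (-5,5,4)  [lands on river]
river: ρ → (4,3,-6)
river: ρ → (-6,9,1)
river: ρ → (1,9,-6)
river: ρ → (-6,3,4)
river: ρ → (4,5,-5)
closes: descent 1, river 6
min |a| on river = 1

1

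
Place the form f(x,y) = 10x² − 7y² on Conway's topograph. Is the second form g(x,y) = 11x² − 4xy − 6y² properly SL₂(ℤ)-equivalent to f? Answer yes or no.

D₁ = 280, D₂ = 280
river cycle of f (length 4): (-7, 14, 3), (3, 16, -2), (-2, 16, 3), (3, 14, -7)
river cycle of g (length 6): (-6, 16, 1), (1, 16, -6), (-6, 8, 9), (9, 10, -5), (-5, 10, 9), (9, 8, -6)
cycles differ ⇒ inequivalent

no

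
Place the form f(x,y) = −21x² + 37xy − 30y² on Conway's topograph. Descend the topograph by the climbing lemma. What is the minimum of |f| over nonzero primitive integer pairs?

translate: b→5 (≡-37 mod 42), so (21,-37,30)→(21,5,14)
flip: (21,5,14)→(14,-5,21)
reduced (well bottom): (14,-5,21) with a≤c, −a<b≤a
well minimum |f| = |-14| = 14 (negative-definite)

14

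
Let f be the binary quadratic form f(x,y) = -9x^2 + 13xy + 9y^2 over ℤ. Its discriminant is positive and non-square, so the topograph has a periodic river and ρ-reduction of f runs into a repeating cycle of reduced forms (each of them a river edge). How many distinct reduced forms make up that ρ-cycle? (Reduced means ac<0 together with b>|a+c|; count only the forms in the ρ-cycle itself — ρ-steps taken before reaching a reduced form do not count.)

D = 493, ⌊√D⌋ = 22
river: ρ → (9,5,-13)
river: ρ → (-13,21,1)
river: ρ → (1,21,-13)
river: ρ → (-13,5,9)
river: ρ → (9,13,-9)
river: ρ → (-9,5,13)
river: ρ → (13,21,-1)
river: ρ → (-1,21,13)
river: ρ → (13,5,-9)
river: ρ → (-9,13,9)
ρ-cycle length = 10 (tail of 0 descent steps not counted)

10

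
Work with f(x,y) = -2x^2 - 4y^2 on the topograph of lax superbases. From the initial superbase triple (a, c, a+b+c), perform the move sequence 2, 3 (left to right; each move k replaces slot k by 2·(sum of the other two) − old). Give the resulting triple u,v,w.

start (-2,-4,-6) = (f(1,0),f(0,1),f(1,1))
replace slot 2: 2·((-2)+(-6)) − (-4) = -12 → (-2,-12,-6)
replace slot 3: 2·((-2)+(-12)) − (-6) = -22 → (-2,-12,-22)

-2,-12,-22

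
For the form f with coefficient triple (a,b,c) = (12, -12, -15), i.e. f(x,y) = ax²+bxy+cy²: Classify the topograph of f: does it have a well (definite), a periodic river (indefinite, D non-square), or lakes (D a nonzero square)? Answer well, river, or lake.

D = b²−4ac = (-12)² − 4·12·(-15) = 864
D > 0 non-square ⇒ indefinite ⇒ periodic river

river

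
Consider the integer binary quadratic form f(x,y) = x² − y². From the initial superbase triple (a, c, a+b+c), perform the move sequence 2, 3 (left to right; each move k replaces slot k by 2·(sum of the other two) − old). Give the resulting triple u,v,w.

start (1,-1,0) = (f(1,0),f(0,1),f(1,1))
replace slot 2: 2·(1+0) − (-1) = 3 → (1,3,0)
replace slot 3: 2·(1+3) − 0 = 8 → (1,3,8)

1,3,8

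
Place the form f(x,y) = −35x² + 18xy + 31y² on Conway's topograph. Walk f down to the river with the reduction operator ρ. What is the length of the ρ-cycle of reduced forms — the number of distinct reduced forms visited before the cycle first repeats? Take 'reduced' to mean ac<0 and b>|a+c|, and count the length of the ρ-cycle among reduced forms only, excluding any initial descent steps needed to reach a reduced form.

D = 4664, ⌊√D⌋ = 68
river: ρ → (31,44,-22)
river: ρ → (-22,44,31)
river: ρ → (31,18,-35)
river: ρ → (-35,52,14)
river: ρ → (14,60,-19)
river: ρ → (-19,54,23)
river: ρ → (23,38,-35)
river: ρ → (-35,32,26)
river: ρ → (26,20,-41)
river: ρ → (-41,62,5)
river: ρ → (5,68,-2)
river: ρ → (-2,68,5)
river: ρ → (5,62,-41)
river: ρ → (-41,20,26)
river: ρ → (26,32,-35)
river: ρ → (-35,38,23)
river: ρ → (23,54,-19)
river: ρ → (-19,60,14)
river: ρ → (14,52,-35)
river: ρ → (-35,18,31)
ρ-cycle length = 20 (tail of 0 descent steps not counted)

20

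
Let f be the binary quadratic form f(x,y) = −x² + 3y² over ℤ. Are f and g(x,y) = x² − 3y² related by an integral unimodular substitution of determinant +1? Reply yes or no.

D₁ = 12, D₂ = 12
river cycle of f (length 2): (-1, 2, 2), (2, 2, -1)
river cycle of g (length 2): (1, 2, -2), (-2, 2, 1)
cycles differ ⇒ inequivalent

no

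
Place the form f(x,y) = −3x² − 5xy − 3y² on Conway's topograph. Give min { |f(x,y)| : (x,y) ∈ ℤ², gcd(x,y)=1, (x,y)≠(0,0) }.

translate: b→-1 (≡5 mod 6), so (3,5,3)→(3,-1,1)
flip: (3,-1,1)→(1,1,3)
reduced (well bottom): (1,1,3) with a≤c, −a<b≤a
well minimum |f| = |-1| = 1 (negative-definite)

1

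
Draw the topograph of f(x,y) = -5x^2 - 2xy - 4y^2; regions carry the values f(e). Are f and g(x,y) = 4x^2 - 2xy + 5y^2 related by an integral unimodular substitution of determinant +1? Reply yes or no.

D₁ = -76, D₂ = -76
f is negative-definite; reduce −f:
−f: flip: (5,2,4)→(4,-2,5)
−f: reduced (well bottom): (4,-2,5) with a≤c, −a<b≤a
flip sign back: reduced form of f is (-4,2,-5)
g: reduced (well bottom): (4,-2,5) with a≤c, −a<b≤a
reduced forms (-4, 2, -5) vs (4, -2, 5) ⇒ inequivalent

no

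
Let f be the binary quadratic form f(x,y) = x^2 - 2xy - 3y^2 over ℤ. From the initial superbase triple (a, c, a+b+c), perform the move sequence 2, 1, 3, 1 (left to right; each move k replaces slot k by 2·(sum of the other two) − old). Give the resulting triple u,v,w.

start (1,-3,-4) = (f(1,0),f(0,1),f(1,1))
replace slot 2: 2·(1+(-4)) − (-3) = -3 → (1,-3,-4)
replace slot 1: 2·((-3)+(-4)) − 1 = -15 → (-15,-3,-4)
replace slot 3: 2·((-15)+(-3)) − (-4) = -32 → (-15,-3,-32)
replace slot 1: 2·((-3)+(-32)) − (-15) = -55 → (-55,-3,-32)

-55,-3,-32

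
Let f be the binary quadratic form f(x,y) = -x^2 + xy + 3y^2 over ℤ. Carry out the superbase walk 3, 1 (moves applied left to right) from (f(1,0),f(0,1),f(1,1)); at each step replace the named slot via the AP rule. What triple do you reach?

start (-1,3,3) = (f(1,0),f(0,1),f(1,1))
replace slot 3: 2·((-1)+3) − 3 = 1 → (-1,3,1)
replace slot 1: 2·(3+1) − (-1) = 9 → (9,3,1)

9,3,1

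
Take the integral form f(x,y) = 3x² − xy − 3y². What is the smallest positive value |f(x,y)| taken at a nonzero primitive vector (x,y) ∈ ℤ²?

descent: ρ → (-3,1,3)  [lands on river]
river: ρ → (3,5,-1)
river: ρ → (-1,5,3)
river: ρ → (3,1,-3)
river: ρ → (-3,5,1)
river: ρ → (1,5,-3)
closes: descent 1, river 6
min |a| on river = 1

1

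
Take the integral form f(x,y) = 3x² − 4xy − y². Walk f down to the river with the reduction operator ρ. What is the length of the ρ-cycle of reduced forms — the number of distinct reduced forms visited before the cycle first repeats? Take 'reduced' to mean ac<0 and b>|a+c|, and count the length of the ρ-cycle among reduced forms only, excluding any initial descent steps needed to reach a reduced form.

D = 28, ⌊√D⌋ = 5
descent: ρ → (-1,4,3)  [lands on river]
river: ρ → (3,2,-2)
river: ρ → (-2,2,3)
river: ρ → (3,4,-1)
ρ-cycle length = 4 (tail of 1 descent step not counted)

4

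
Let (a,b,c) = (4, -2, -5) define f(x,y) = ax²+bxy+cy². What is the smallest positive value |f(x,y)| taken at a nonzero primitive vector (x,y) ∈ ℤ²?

descent: ρ → (-5,2,4)  [lands on river]
river: ρ → (4,6,-3)
river: ρ → (-3,6,4)
river: ρ → (4,2,-5)
river: ρ → (-5,8,1)
river: ρ → (1,8,-5)
closes: descent 1, river 6
min |a| on river = 1

1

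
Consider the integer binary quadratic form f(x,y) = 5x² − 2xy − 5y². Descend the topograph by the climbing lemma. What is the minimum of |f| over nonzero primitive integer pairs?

descent: ρ → (-5,2,5)  [lands on river]
river: ρ → (5,8,-2)
river: ρ → (-2,8,5)
river: ρ → (5,2,-5)
river: ρ → (-5,8,2)
river: ρ → (2,8,-5)
closes: descent 1, river 6
min |a| on river = 2

2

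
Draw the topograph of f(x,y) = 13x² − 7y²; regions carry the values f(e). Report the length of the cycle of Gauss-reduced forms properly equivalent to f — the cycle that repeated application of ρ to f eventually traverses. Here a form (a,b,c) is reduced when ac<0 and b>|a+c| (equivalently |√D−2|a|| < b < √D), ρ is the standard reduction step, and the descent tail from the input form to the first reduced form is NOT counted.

D = 364, ⌊√D⌋ = 19
descent: ρ → (-7,14,6)  [lands on river]
river: ρ → (6,10,-11)
river: ρ → (-11,12,5)
river: ρ → (5,18,-2)
river: ρ → (-2,18,5)
river: ρ → (5,12,-11)
river: ρ → (-11,10,6)
river: ρ → (6,14,-7)
ρ-cycle length = 8 (tail of 1 descent step not counted)

8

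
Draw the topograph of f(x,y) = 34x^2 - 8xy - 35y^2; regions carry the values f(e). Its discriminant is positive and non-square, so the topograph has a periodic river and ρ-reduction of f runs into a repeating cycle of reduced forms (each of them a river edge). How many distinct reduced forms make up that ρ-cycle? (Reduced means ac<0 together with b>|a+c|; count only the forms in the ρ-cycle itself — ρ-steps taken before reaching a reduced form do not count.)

D = 4824, ⌊√D⌋ = 69
descent: ρ → (-35,8,34)  [lands on river]
river: ρ → (34,60,-9)
river: ρ → (-9,66,13)
river: ρ → (13,64,-14)
river: ρ → (-14,48,45)
river: ρ → (45,42,-17)
river: ρ → (-17,60,18)
river: ρ → (18,48,-35)
river: ρ → (-35,22,31)
river: ρ → (31,40,-26)
river: ρ → (-26,64,7)
river: ρ → (7,62,-35)
ρ-cycle length = 12 (tail of 1 descent step not counted)

12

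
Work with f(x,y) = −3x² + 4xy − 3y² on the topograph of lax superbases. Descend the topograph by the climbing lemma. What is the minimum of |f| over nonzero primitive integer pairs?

translate: b→2 (≡-4 mod 6), so (3,-4,3)→(3,2,2)
flip: (3,2,2)→(2,-2,3)
translate: b→2 (≡-2 mod 4), so (2,-2,3)→(2,2,3)
reduced (well bottom): (2,2,3) with a≤c, −a<b≤a
well minimum |f| = |-2| = 2 (negative-definite)

2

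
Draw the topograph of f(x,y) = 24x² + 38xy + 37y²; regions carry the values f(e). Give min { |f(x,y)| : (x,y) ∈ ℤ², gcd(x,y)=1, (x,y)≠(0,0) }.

translate: b→-10 (≡38 mod 48), so (24,38,37)→(24,-10,23)
flip: (24,-10,23)→(23,10,24)
reduced (well bottom): (23,10,24) with a≤c, −a<b≤a
well minimum = a = 23

23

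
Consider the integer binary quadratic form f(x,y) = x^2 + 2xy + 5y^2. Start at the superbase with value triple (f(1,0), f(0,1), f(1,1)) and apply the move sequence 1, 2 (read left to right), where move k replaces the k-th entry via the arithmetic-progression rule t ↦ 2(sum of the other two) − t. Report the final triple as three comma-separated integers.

start (1,5,8) = (f(1,0),f(0,1),f(1,1))
replace slot 1: 2·(5+8) − 1 = 25 → (25,5,8)
replace slot 2: 2·(25+8) − 5 = 61 → (25,61,8)

25,61,8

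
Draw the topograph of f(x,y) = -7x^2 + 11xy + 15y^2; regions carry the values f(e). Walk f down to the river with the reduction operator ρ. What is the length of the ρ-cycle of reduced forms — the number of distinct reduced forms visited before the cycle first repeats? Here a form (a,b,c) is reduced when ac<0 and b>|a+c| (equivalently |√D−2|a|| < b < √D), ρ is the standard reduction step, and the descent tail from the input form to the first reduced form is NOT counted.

D = 541, ⌊√D⌋ = 23
river: ρ → (15,19,-3)
river: ρ → (-3,23,1)
river: ρ → (1,23,-3)
river: ρ → (-3,19,15)
river: ρ → (15,11,-7)
river: ρ → (-7,17,9)
river: ρ → (9,19,-5)
river: ρ → (-5,21,5)
river: ρ → (5,19,-9)
river: ρ → (-9,17,7)
river: ρ → (7,11,-15)
river: ρ → (-15,19,3)
river: ρ → (3,23,-1)
river: ρ → (-1,23,3)
river: ρ → (3,19,-15)
river: ρ → (-15,11,7)
river: ρ → (7,17,-9)
river: ρ → (-9,19,5)
river: ρ → (5,21,-5)
river: ρ → (-5,19,9)
river: ρ → (9,17,-7)
river: ρ → (-7,11,15)
ρ-cycle length = 22 (tail of 0 descent steps not counted)

22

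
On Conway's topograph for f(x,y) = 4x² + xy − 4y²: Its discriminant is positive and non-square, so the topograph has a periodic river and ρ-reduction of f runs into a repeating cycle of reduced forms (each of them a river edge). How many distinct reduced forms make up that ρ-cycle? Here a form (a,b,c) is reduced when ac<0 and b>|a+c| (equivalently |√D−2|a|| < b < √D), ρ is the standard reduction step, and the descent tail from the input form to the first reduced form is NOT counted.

D = 65, ⌊√D⌋ = 8
river: ρ → (-4,7,1)
river: ρ → (1,7,-4)
river: ρ → (-4,1,4)
river: ρ → (4,7,-1)
river: ρ → (-1,7,4)
river: ρ → (4,1,-4)
ρ-cycle length = 6 (tail of 0 descent steps not counted)

6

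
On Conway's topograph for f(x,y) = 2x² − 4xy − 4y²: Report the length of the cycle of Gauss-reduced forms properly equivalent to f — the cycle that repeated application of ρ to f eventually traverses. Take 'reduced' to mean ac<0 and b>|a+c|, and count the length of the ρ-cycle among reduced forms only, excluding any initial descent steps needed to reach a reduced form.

D = 48, ⌊√D⌋ = 6
descent: ρ → (-4,4,2)  [lands on river]
river: ρ → (2,4,-4)
ρ-cycle length = 2 (tail of 1 descent step not counted)

2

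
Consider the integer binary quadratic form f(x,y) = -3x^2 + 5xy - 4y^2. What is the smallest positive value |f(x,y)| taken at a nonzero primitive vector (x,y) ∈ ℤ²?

translate: b→1 (≡-5 mod 6), so (3,-5,4)→(3,1,2)
flip: (3,1,2)→(2,-1,3)
reduced (well bottom): (2,-1,3) with a≤c, −a<b≤a
well minimum |f| = |-2| = 2 (negative-definite)

2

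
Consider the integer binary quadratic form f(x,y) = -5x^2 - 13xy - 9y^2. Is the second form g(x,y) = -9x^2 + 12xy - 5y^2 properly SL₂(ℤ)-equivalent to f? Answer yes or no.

D₁ = -11, D₂ = -36
discriminants differ ⇒ not SL₂(ℤ)-equivalent

no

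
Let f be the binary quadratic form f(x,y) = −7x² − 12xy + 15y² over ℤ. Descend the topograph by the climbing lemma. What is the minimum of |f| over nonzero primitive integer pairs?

descent: ρ → (15,12,-7)  [lands on river]
river: ρ → (-7,16,11)
river: ρ → (11,6,-12)
river: ρ → (-12,18,5)
river: ρ → (5,22,-4)
river: ρ → (-4,18,15)
closes: descent 1, river 6
min |a| on river = 4

4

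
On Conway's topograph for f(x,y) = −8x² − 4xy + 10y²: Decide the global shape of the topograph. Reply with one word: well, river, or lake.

D = b²−4ac = (-4)² − 4·(-8)·10 = 336
D > 0 non-square ⇒ indefinite ⇒ periodic river

river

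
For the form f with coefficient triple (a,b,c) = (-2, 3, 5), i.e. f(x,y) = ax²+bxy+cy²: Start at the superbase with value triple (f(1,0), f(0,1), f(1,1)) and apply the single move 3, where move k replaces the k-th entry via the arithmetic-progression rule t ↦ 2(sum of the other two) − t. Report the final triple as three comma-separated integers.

start (-2,5,6) = (f(1,0),f(0,1),f(1,1))
replace slot 3: 2·((-2)+5) − 6 = 0 → (-2,5,0)

-2,5,0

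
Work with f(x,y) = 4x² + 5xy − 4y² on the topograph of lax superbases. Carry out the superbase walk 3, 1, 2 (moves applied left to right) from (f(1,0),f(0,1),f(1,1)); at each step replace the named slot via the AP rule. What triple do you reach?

start (4,-4,5) = (f(1,0),f(0,1),f(1,1))
replace slot 3: 2·(4+(-4)) − 5 = -5 → (4,-4,-5)
replace slot 1: 2·((-4)+(-5)) − 4 = -22 → (-22,-4,-5)
replace slot 2: 2·((-22)+(-5)) − (-4) = -50 → (-22,-50,-5)

-22,-50,-5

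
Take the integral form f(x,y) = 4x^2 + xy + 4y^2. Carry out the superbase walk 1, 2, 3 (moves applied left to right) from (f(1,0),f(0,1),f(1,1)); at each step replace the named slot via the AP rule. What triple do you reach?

start (4,4,9) = (f(1,0),f(0,1),f(1,1))
replace slot 1: 2·(4+9) − 4 = 22 → (22,4,9)
replace slot 2: 2·(22+9) − 4 = 58 → (22,58,9)
replace slot 3: 2·(22+58) − 9 = 151 → (22,58,151)

22,58,151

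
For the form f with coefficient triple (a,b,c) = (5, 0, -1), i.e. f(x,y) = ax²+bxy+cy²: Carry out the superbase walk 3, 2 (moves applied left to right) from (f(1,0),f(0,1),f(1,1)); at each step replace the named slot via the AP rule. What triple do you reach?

start (5,-1,4) = (f(1,0),f(0,1),f(1,1))
replace slot 3: 2·(5+(-1)) − 4 = 4 → (5,-1,4)
replace slot 2: 2·(5+4) − (-1) = 19 → (5,19,4)

5,19,4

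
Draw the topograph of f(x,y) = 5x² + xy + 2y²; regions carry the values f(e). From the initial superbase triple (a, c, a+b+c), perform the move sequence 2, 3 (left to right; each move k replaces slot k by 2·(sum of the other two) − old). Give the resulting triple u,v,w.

start (5,2,8) = (f(1,0),f(0,1),f(1,1))
replace slot 2: 2·(5+8) − 2 = 24 → (5,24,8)
replace slot 3: 2·(5+24) − 8 = 50 → (5,24,50)

5,24,50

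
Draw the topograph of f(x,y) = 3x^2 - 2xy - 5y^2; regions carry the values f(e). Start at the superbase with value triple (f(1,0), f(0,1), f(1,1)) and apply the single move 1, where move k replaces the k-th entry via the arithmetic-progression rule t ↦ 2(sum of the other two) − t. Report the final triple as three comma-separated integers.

start (3,-5,-4) = (f(1,0),f(0,1),f(1,1))
replace slot 1: 2·((-5)+(-4)) − 3 = -21 → (-21,-5,-4)

-21,-5,-4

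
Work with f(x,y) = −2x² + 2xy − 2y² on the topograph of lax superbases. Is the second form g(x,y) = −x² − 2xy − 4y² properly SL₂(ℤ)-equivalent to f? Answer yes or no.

D₁ = -12, D₂ = -12
f is negative-definite; reduce −f:
−f: translate: b→2 (≡-2 mod 4), so (2,-2,2)→(2,2,2)
−f: reduced (well bottom): (2,2,2) with a≤c, −a<b≤a
flip sign back: reduced form of f is (-2,-2,-2)
g is negative-definite; reduce −g:
−g: translate: b→0 (≡2 mod 2), so (1,2,4)→(1,0,3)
−g: reduced (well bottom): (1,0,3) with a≤c, −a<b≤a
flip sign back: reduced form of g is (-1,0,-3)
reduced forms (-2, -2, -2) vs (-1, 0, -3) ⇒ inequivalent

no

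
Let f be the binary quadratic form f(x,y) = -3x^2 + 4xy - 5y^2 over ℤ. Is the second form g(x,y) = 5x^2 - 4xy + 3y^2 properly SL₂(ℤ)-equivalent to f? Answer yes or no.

D₁ = -44, D₂ = -44
f is negative-definite; reduce −f:
−f: translate: b→2 (≡-4 mod 6), so (3,-4,5)→(3,2,4)
−f: reduced (well bottom): (3,2,4) with a≤c, −a<b≤a
flip sign back: reduced form of f is (-3,-2,-4)
g: flip: (5,-4,3)→(3,4,5)
g: translate: b→-2 (≡4 mod 6), so (3,4,5)→(3,-2,4)
g: reduced (well bottom): (3,-2,4) with a≤c, −a<b≤a
reduced forms (-3, -2, -4) vs (3, -2, 4) ⇒ inequivalent

no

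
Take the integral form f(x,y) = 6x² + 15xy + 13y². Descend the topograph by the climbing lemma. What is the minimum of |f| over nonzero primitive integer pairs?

translate: b→3 (≡15 mod 12), so (6,15,13)→(6,3,4)
flip: (6,3,4)→(4,-3,6)
reduced (well bottom): (4,-3,6) with a≤c, −a<b≤a
well minimum = a = 4

4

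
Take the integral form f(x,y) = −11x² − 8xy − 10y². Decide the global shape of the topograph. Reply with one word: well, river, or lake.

D = b²−4ac = (-8)² − 4·(-11)·(-10) = -376
D < 0 ⇒ definite ⇒ every region one sign ⇒ single well

well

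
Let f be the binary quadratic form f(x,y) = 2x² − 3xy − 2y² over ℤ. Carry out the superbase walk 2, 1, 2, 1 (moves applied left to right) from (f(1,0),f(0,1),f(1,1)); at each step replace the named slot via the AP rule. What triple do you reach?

start (2,-2,-3) = (f(1,0),f(0,1),f(1,1))
replace slot 2: 2·(2+(-3)) − (-2) = 0 → (2,0,-3)
replace slot 1: 2·(0+(-3)) − 2 = -8 → (-8,0,-3)
replace slot 2: 2·((-8)+(-3)) − 0 = -22 → (-8,-22,-3)
replace slot 1: 2·((-22)+(-3)) − (-8) = -42 → (-42,-22,-3)

-42,-22,-3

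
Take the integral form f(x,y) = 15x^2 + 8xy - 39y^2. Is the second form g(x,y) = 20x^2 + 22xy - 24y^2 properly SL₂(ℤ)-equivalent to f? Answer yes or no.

D₁ = 2404, D₂ = 2404
river cycle of f (length 62): (15, 38, -16), (-16, 26, 27), (27, 28, -15), (-15, 32, 23), (23, 14, -24), (-24, 34, 13), (13, 44, -9), (-9, 46, 8), (8, 34, -39), (-39, 44, 3), … (52 more)
river cycle of g (length 66): (-24, 26, 18), (18, 46, -4), (-4, 42, 40), (40, 38, -6), (-6, 46, 12), (12, 26, -36), (-36, 46, 2), (2, 46, -36), (-36, 26, 12), (12, 46, -6), … (56 more)
cycles differ ⇒ inequivalent

no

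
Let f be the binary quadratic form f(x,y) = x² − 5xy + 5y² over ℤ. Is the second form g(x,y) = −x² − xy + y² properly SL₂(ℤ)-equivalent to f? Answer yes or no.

D₁ = 5, D₂ = 5
river cycle of f (length 2): (1, 1, -1), (-1, 1, 1)
river cycle of g (length 2): (1, 1, -1), (-1, 1, 1)
cycles coincide ⇒ equivalent

yes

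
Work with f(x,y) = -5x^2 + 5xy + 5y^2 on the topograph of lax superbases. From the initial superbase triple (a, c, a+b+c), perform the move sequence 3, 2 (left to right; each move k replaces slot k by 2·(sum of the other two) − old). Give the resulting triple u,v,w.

start (-5,5,5) = (f(1,0),f(0,1),f(1,1))
replace slot 3: 2·((-5)+5) − 5 = -5 → (-5,5,-5)
replace slot 2: 2·((-5)+(-5)) − 5 = -25 → (-5,-25,-5)

-5,-25,-5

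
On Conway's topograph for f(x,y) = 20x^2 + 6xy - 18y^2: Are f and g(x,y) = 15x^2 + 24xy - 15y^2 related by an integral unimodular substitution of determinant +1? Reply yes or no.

D₁ = 1476, D₂ = 1476
river cycle of f (length 16): (-18, 30, 8), (8, 34, -10), (-10, 26, 20), (20, 14, -16), (-16, 18, 18), (18, 18, -16), (-16, 14, 20), (20, 26, -10), (-10, 34, 8), (8, 30, -18), … (6 more)
river cycle of g (length 6): (-15, 36, 3), (3, 36, -15), (-15, 24, 15), (15, 36, -3), (-3, 36, 15), (15, 24, -15)
cycles differ ⇒ inequivalent

no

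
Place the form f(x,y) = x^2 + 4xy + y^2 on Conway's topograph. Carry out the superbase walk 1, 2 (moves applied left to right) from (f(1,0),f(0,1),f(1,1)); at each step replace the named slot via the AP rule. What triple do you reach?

start (1,1,6) = (f(1,0),f(0,1),f(1,1))
replace slot 1: 2·(1+6) − 1 = 13 → (13,1,6)
replace slot 2: 2·(13+6) − 1 = 37 → (13,37,6)

13,37,6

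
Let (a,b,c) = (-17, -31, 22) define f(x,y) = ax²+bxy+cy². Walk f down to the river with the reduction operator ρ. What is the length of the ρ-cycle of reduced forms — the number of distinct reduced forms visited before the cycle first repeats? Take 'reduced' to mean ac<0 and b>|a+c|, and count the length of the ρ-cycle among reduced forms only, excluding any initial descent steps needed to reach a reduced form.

D = 2457, ⌊√D⌋ = 49
descent: ρ → (22,31,-17)  [lands on river]
river: ρ → (-17,37,16)
river: ρ → (16,27,-27)
river: ρ → (-27,27,16)
river: ρ → (16,37,-17)
river: ρ → (-17,31,22)
river: ρ → (22,13,-26)
river: ρ → (-26,39,9)
river: ρ → (9,33,-38)
river: ρ → (-38,43,4)
river: ρ → (4,45,-27)
river: ρ → (-27,9,22)
river: ρ → (22,35,-14)
river: ρ → (-14,49,1)
river: ρ → (1,49,-14)
river: ρ → (-14,35,22)
river: ρ → (22,9,-27)
river: ρ → (-27,45,4)
river: ρ → (4,43,-38)
river: ρ → (-38,33,9)
river: ρ → (9,39,-26)
river: ρ → (-26,13,22)
ρ-cycle length = 22 (tail of 1 descent step not counted)

22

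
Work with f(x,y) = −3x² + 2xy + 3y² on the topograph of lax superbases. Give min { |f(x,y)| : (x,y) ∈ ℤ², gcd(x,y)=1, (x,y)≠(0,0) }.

river: ρ → (3,4,-2)
river: ρ → (-2,4,3)
river: ρ → (3,2,-3)
river: ρ → (-3,4,2)
river: ρ → (2,4,-3)
river: ρ → (-3,2,3)
closes: descent 0, river 6
min |a| on river = 2

2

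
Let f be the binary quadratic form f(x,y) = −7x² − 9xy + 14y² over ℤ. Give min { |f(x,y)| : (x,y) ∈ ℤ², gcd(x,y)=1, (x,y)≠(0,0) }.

descent: ρ → (14,9,-7)  [lands on river]
river: ρ → (-7,19,4)
river: ρ → (4,21,-2)
river: ρ → (-2,19,14)
closes: descent 1, river 4
min |a| on river = 2

2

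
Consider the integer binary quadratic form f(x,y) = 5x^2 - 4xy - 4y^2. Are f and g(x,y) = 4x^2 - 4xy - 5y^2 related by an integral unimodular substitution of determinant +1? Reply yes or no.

D₁ = 96, D₂ = 96
river cycle of f (length 4): (-4, 4, 5), (5, 6, -3), (-3, 6, 5), (5, 4, -4)
river cycle of g (length 4): (-5, 4, 4), (4, 4, -5), (-5, 6, 3), (3, 6, -5)
cycles differ ⇒ inequivalent

no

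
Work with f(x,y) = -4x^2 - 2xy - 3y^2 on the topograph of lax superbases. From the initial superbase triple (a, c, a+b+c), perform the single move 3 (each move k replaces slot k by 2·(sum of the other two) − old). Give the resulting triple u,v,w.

start (-4,-3,-9) = (f(1,0),f(0,1),f(1,1))
replace slot 3: 2·((-4)+(-3)) − (-9) = -5 → (-4,-3,-5)

-4,-3,-5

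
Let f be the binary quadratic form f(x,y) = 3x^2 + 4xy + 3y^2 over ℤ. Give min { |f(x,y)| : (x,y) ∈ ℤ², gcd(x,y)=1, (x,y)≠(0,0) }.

translate: b→-2 (≡4 mod 6), so (3,4,3)→(3,-2,2)
flip: (3,-2,2)→(2,2,3)
reduced (well bottom): (2,2,3) with a≤c, −a<b≤a
well minimum = a = 2

2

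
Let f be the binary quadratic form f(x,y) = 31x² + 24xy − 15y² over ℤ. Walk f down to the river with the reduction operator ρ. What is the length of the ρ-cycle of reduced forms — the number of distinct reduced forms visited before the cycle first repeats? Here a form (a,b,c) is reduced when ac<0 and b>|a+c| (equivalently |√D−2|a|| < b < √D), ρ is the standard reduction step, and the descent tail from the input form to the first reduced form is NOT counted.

D = 2436, ⌊√D⌋ = 49
river: ρ → (-15,36,19)
river: ρ → (19,40,-11)
river: ρ → (-11,48,3)
river: ρ → (3,48,-11)
river: ρ → (-11,40,19)
river: ρ → (19,36,-15)
river: ρ → (-15,24,31)
river: ρ → (31,38,-8)
river: ρ → (-8,42,21)
river: ρ → (21,42,-8)
river: ρ → (-8,38,31)
river: ρ → (31,24,-15)
ρ-cycle length = 12 (tail of 0 descent steps not counted)

12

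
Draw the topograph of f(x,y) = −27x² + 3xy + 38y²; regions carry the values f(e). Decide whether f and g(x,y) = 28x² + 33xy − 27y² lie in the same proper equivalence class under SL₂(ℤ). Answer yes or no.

D₁ = 4113, D₂ = 4113
river cycle of f (length 46): (-27, 57, 8), (8, 55, -34), (-34, 13, 29), (29, 45, -18), (-18, 63, 2), (2, 61, -49), (-49, 37, 14), (14, 47, -34), (-34, 21, 27), (27, 33, -28), … (36 more)
river cycle of g (length 46): (-27, 21, 34), (34, 47, -14), (-14, 37, 49), (49, 61, -2), (-2, 63, 18), (18, 45, -29), (-29, 13, 34), (34, 55, -8), (-8, 57, 27), (27, 51, -14), … (36 more)
cycles differ ⇒ inequivalent

no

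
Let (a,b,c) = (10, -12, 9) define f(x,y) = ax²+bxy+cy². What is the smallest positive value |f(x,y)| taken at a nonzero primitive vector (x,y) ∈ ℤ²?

translate: b→8 (≡-12 mod 20), so (10,-12,9)→(10,8,7)
flip: (10,8,7)→(7,-8,10)
translate: b→6 (≡-8 mod 14), so (7,-8,10)→(7,6,9)
reduced (well bottom): (7,6,9) with a≤c, −a<b≤a
well minimum = a = 7

7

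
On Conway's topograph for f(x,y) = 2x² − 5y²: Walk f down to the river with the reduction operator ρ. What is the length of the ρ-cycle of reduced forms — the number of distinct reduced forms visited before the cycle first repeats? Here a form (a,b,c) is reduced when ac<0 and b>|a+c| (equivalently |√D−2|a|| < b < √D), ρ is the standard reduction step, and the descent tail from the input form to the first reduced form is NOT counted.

D = 40, ⌊√D⌋ = 6
descent: ρ → (-5,0,2)
descent: ρ → (2,4,-3)  [lands on river]
river: ρ → (-3,2,3)
river: ρ → (3,4,-2)
river: ρ → (-2,4,3)
river: ρ → (3,2,-3)
river: ρ → (-3,4,2)
ρ-cycle length = 6 (tail of 2 descent steps not counted)

6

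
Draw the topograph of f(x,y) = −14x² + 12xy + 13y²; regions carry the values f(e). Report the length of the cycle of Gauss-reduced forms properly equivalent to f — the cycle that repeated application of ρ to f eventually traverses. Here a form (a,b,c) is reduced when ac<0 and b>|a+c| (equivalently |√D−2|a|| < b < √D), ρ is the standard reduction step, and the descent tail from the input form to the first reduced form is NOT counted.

D = 872, ⌊√D⌋ = 29
river: ρ → (13,14,-13)
river: ρ → (-13,12,14)
river: ρ → (14,16,-11)
river: ρ → (-11,28,2)
river: ρ → (2,28,-11)
river: ρ → (-11,16,14)
river: ρ → (14,12,-13)
river: ρ → (-13,14,13)
river: ρ → (13,12,-14)
river: ρ → (-14,16,11)
river: ρ → (11,28,-2)
river: ρ → (-2,28,11)
river: ρ → (11,16,-14)
river: ρ → (-14,12,13)
ρ-cycle length = 14 (tail of 0 descent steps not counted)

14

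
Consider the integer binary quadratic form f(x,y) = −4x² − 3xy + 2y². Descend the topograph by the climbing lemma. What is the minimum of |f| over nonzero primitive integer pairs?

descent: ρ → (2,3,-4)  [lands on river]
river: ρ → (-4,5,1)
river: ρ → (1,5,-4)
river: ρ → (-4,3,2)
river: ρ → (2,5,-2)
river: ρ → (-2,3,4)
river: ρ → (4,5,-1)
river: ρ → (-1,5,4)
river: ρ → (4,3,-2)
river: ρ → (-2,5,2)
closes: descent 1, river 10
min |a| on river = 1

1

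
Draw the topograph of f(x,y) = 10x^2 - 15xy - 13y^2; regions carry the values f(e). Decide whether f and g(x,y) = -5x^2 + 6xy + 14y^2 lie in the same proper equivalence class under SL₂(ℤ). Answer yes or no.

D₁ = 745, D₂ = 316
discriminants differ ⇒ not SL₂(ℤ)-equivalent

no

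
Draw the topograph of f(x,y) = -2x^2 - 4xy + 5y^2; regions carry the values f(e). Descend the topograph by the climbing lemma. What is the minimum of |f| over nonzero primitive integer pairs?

descent: ρ → (5,4,-2)  [lands on river]
river: ρ → (-2,4,5)
river: ρ → (5,6,-1)
river: ρ → (-1,6,5)
closes: descent 1, river 4
min |a| on river = 1

1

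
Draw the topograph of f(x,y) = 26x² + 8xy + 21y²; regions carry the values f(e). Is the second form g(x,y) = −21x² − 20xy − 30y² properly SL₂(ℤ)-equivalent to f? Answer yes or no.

D₁ = -2120, D₂ = -2120
f: flip: (26,8,21)→(21,-8,26)
f: reduced (well bottom): (21,-8,26) with a≤c, −a<b≤a
g is negative-definite; reduce −g:
−g: reduced (well bottom): (21,20,30) with a≤c, −a<b≤a
flip sign back: reduced form of g is (-21,-20,-30)
reduced forms (21, -8, 26) vs (-21, -20, -30) ⇒ inequivalent

no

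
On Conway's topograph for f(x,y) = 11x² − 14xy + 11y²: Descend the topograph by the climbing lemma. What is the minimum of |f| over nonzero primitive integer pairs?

translate: b→8 (≡-14 mod 22), so (11,-14,11)→(11,8,8)
flip: (11,8,8)→(8,-8,11)
translate: b→8 (≡-8 mod 16), so (8,-8,11)→(8,8,11)
reduced (well bottom): (8,8,11) with a≤c, −a<b≤a
well minimum = a = 8

8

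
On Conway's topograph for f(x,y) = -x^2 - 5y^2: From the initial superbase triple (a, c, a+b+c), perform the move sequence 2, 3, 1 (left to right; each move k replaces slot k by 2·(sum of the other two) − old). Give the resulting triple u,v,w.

start (-1,-5,-6) = (f(1,0),f(0,1),f(1,1))
replace slot 2: 2·((-1)+(-6)) − (-5) = -9 → (-1,-9,-6)
replace slot 3: 2·((-1)+(-9)) − (-6) = -14 → (-1,-9,-14)
replace slot 1: 2·((-9)+(-14)) − (-1) = -45 → (-45,-9,-14)

-45,-9,-14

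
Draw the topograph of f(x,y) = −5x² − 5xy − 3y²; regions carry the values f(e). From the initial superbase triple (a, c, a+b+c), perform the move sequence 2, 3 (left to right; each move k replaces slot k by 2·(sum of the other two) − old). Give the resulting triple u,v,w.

start (-5,-3,-13) = (f(1,0),f(0,1),f(1,1))
replace slot 2: 2·((-5)+(-13)) − (-3) = -33 → (-5,-33,-13)
replace slot 3: 2·((-5)+(-33)) − (-13) = -63 → (-5,-33,-63)

-5,-33,-63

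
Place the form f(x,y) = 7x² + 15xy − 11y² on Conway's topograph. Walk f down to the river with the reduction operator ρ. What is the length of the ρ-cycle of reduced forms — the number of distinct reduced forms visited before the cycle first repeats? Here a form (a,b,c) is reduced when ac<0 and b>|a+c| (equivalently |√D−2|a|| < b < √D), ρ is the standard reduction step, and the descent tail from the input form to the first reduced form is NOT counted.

D = 533, ⌊√D⌋ = 23
river: ρ → (-11,7,11)
river: ρ → (11,15,-7)
river: ρ → (-7,13,13)
river: ρ → (13,13,-7)
river: ρ → (-7,15,11)
river: ρ → (11,7,-11)
river: ρ → (-11,15,7)
river: ρ → (7,13,-13)
river: ρ → (-13,13,7)
river: ρ → (7,15,-11)
ρ-cycle length = 10 (tail of 0 descent steps not counted)

10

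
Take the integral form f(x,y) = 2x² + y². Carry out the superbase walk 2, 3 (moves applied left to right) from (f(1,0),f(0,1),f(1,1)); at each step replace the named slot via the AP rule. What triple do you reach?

start (2,1,3) = (f(1,0),f(0,1),f(1,1))
replace slot 2: 2·(2+3) − 1 = 9 → (2,9,3)
replace slot 3: 2·(2+9) − 3 = 19 → (2,9,19)

2,9,19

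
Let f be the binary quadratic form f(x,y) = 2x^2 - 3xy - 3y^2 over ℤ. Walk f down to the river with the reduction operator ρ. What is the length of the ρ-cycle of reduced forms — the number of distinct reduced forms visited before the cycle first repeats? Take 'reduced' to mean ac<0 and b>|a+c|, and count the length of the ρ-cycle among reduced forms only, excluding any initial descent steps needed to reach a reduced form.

D = 33, ⌊√D⌋ = 5
descent: ρ → (-3,3,2)  [lands on river]
river: ρ → (2,5,-1)
river: ρ → (-1,5,2)
river: ρ → (2,3,-3)
ρ-cycle length = 4 (tail of 1 descent step not counted)

4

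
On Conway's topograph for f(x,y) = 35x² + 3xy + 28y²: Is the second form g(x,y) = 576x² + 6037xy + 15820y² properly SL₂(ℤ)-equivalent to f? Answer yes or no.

D₁ = -3911, D₂ = -3911
f: flip: (35,3,28)→(28,-3,35)
f: reduced (well bottom): (28,-3,35) with a≤c, −a<b≤a
g: translate: b→277 (≡6037 mod 1152), so (576,6037,15820)→(576,277,35)
g: flip: (576,277,35)→(35,-277,576)
g: translate: b→3 (≡-277 mod 70), so (35,-277,576)→(35,3,28)
g: flip: (35,3,28)→(28,-3,35)
g: reduced (well bottom): (28,-3,35) with a≤c, −a<b≤a
reduced forms (28, -3, 35) vs (28, -3, 35) ⇒ equivalent

yes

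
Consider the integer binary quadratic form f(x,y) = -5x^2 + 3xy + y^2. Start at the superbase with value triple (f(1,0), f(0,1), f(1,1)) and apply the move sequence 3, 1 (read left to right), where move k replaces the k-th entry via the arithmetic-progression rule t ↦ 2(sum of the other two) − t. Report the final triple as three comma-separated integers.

start (-5,1,-1) = (f(1,0),f(0,1),f(1,1))
replace slot 3: 2·((-5)+1) − (-1) = -7 → (-5,1,-7)
replace slot 1: 2·(1+(-7)) − (-5) = -7 → (-7,1,-7)

-7,1,-7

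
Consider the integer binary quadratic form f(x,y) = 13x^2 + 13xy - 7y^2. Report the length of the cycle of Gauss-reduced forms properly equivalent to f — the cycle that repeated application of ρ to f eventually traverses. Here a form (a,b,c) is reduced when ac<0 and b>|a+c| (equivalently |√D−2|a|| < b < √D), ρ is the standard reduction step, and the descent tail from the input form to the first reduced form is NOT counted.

D = 533, ⌊√D⌋ = 23
river: ρ → (-7,15,11)
river: ρ → (11,7,-11)
river: ρ → (-11,15,7)
river: ρ → (7,13,-13)
river: ρ → (-13,13,7)
river: ρ → (7,15,-11)
river: ρ → (-11,7,11)
river: ρ → (11,15,-7)
river: ρ → (-7,13,13)
river: ρ → (13,13,-7)
ρ-cycle length = 10 (tail of 0 descent steps not counted)

10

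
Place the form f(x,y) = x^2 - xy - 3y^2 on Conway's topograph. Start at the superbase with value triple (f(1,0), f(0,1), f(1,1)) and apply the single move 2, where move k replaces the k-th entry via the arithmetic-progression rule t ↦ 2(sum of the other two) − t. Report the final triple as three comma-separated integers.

start (1,-3,-3) = (f(1,0),f(0,1),f(1,1))
replace slot 2: 2·(1+(-3)) − (-3) = -1 → (1,-1,-3)

1,-1,-3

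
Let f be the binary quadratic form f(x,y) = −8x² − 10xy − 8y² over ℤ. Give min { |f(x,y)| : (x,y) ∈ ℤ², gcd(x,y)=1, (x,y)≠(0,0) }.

translate: b→-6 (≡10 mod 16), so (8,10,8)→(8,-6,6)
flip: (8,-6,6)→(6,6,8)
reduced (well bottom): (6,6,8) with a≤c, −a<b≤a
well minimum |f| = |-6| = 6 (negative-definite)

6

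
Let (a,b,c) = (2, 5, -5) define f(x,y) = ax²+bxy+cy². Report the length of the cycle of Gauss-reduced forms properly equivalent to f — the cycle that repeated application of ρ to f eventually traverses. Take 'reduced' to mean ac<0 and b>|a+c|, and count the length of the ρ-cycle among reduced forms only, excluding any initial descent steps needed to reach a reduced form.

D = 65, ⌊√D⌋ = 8
river: ρ → (-5,5,2)
river: ρ → (2,7,-2)
river: ρ → (-2,5,5)
river: ρ → (5,5,-2)
river: ρ → (-2,7,2)
river: ρ → (2,5,-5)
ρ-cycle length = 6 (tail of 0 descent steps not counted)

6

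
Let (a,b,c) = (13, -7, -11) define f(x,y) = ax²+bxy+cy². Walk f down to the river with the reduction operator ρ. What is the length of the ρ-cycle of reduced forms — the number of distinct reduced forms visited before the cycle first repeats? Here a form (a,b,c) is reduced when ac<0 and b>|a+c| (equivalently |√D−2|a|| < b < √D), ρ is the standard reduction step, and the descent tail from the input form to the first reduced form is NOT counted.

D = 621, ⌊√D⌋ = 24
descent: ρ → (-11,7,13)  [lands on river]
river: ρ → (13,19,-5)
river: ρ → (-5,21,9)
river: ρ → (9,15,-11)
ρ-cycle length = 4 (tail of 1 descent step not counted)

4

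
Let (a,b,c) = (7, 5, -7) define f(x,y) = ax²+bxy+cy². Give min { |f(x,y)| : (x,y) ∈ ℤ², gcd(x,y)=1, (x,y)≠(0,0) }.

river: ρ → (-7,9,5)
river: ρ → (5,11,-5)
river: ρ → (-5,9,7)
river: ρ → (7,5,-7)
closes: descent 0, river 4
min |a| on river = 5

5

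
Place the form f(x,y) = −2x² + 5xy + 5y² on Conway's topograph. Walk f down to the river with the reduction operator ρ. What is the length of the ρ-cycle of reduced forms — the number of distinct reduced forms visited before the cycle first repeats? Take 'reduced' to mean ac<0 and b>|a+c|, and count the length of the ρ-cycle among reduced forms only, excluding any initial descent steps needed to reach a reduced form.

D = 65, ⌊√D⌋ = 8
river: ρ → (5,5,-2)
river: ρ → (-2,7,2)
river: ρ → (2,5,-5)
river: ρ → (-5,5,2)
river: ρ → (2,7,-2)
river: ρ → (-2,5,5)
ρ-cycle length = 6 (tail of 0 descent steps not counted)

6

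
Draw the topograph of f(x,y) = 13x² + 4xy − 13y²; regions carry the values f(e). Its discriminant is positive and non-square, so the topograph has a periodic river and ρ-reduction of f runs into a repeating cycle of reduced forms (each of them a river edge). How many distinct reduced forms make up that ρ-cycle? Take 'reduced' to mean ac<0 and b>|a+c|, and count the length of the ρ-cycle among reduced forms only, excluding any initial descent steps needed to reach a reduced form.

D = 692, ⌊√D⌋ = 26
river: ρ → (-13,22,4)
river: ρ → (4,26,-1)
river: ρ → (-1,26,4)
river: ρ → (4,22,-13)
river: ρ → (-13,4,13)
river: ρ → (13,22,-4)
river: ρ → (-4,26,1)
river: ρ → (1,26,-4)
river: ρ → (-4,22,13)
river: ρ → (13,4,-13)
ρ-cycle length = 10 (tail of 0 descent steps not counted)

10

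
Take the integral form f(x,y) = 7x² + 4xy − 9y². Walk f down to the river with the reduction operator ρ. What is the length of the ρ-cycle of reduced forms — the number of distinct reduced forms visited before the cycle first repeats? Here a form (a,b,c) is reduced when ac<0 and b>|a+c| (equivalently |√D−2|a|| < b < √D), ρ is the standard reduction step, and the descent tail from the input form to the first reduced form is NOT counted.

D = 268, ⌊√D⌋ = 16
river: ρ → (-9,14,2)
river: ρ → (2,14,-9)
river: ρ → (-9,4,7)
river: ρ → (7,10,-6)
river: ρ → (-6,14,3)
river: ρ → (3,16,-1)
river: ρ → (-1,16,3)
river: ρ → (3,14,-6)
river: ρ → (-6,10,7)
river: ρ → (7,4,-9)
ρ-cycle length = 10 (tail of 0 descent steps not counted)

10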